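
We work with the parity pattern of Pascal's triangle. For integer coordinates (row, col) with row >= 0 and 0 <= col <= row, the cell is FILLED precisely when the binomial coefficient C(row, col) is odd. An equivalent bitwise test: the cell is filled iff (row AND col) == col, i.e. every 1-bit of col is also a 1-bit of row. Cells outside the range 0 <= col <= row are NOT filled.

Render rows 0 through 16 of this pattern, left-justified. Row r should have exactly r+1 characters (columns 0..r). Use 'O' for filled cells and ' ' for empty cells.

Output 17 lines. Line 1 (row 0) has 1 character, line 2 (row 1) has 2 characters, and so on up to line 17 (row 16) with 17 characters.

Answer: O
OO
O O
OOOO
O   O
OO  OO
O O O O
OOOOOOOO
O       O
OO      OO
O O     O O
OOOO    OOOO
O   O   O   O
OO  OO  OO  OO
O O O O O O O O
OOOOOOOOOOOOOOOO
O               O

Derivation:
r0=0: O
r1=1: OO
r2=10: O O
r3=11: OOOO
r4=100: O   O
r5=101: OO  OO
r6=110: O O O O
r7=111: OOOOOOOO
r8=1000: O       O
r9=1001: OO      OO
r10=1010: O O     O O
r11=1011: OOOO    OOOO
r12=1100: O   O   O   O
r13=1101: OO  OO  OO  OO
r14=1110: O O O O O O O O
r15=1111: OOOOOOOOOOOOOOOO
r16=10000: O               O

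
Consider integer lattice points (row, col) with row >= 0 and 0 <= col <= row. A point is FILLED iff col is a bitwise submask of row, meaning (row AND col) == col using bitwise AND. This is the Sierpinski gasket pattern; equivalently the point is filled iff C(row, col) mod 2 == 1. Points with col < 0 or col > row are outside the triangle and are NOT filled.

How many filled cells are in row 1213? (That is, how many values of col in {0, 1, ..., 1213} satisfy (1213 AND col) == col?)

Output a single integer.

1213 in binary = 10010111101
popcount(1213) = number of 1-bits in 10010111101 = 7
A col c satisfies (1213 AND c) == c iff every set bit of c is also set in 1213; each of the 7 set bits of 1213 can independently be on or off in c.
count = 2^7 = 128

Answer: 128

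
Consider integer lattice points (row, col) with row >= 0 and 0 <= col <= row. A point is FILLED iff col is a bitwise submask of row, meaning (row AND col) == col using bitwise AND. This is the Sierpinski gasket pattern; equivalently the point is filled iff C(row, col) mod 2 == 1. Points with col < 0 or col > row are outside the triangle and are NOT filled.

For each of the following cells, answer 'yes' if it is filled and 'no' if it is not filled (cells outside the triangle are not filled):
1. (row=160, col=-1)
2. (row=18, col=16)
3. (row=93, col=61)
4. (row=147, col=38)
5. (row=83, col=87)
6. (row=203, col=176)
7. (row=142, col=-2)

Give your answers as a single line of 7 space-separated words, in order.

(160,-1): col outside [0, 160] -> not filled
(18,16): row=0b10010, col=0b10000, row AND col = 0b10000 = 16; 16 == 16 -> filled
(93,61): row=0b1011101, col=0b111101, row AND col = 0b11101 = 29; 29 != 61 -> empty
(147,38): row=0b10010011, col=0b100110, row AND col = 0b10 = 2; 2 != 38 -> empty
(83,87): col outside [0, 83] -> not filled
(203,176): row=0b11001011, col=0b10110000, row AND col = 0b10000000 = 128; 128 != 176 -> empty
(142,-2): col outside [0, 142] -> not filled

Answer: no yes no no no no no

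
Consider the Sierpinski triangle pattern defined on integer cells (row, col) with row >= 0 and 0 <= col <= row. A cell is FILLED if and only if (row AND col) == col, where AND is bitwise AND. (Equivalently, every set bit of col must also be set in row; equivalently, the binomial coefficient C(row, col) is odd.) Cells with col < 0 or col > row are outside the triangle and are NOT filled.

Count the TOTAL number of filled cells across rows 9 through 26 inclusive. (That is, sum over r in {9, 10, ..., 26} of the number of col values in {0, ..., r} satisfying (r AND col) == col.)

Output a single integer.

r9=1001 pc2: +4 =4
r10=1010 pc2: +4 =8
r11=1011 pc3: +8 =16
r12=1100 pc2: +4 =20
r13=1101 pc3: +8 =28
r14=1110 pc3: +8 =36
r15=1111 pc4: +16 =52
r16=10000 pc1: +2 =54
r17=10001 pc2: +4 =58
r18=10010 pc2: +4 =62
r19=10011 pc3: +8 =70
r20=10100 pc2: +4 =74
r21=10101 pc3: +8 =82
r22=10110 pc3: +8 =90
r23=10111 pc4: +16 =106
r24=11000 pc2: +4 =110
r25=11001 pc3: +8 =118
r26=11010 pc3: +8 =126

Answer: 126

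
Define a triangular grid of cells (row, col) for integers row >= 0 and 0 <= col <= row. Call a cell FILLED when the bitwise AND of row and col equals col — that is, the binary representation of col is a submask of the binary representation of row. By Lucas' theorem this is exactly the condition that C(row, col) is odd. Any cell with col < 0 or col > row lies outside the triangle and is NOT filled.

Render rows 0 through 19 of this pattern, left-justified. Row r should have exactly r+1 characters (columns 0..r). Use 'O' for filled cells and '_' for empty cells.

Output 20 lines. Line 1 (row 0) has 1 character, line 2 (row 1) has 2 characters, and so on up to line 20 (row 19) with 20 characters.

Answer: O
OO
O_O
OOOO
O___O
OO__OO
O_O_O_O
OOOOOOOO
O_______O
OO______OO
O_O_____O_O
OOOO____OOOO
O___O___O___O
OO__OO__OO__OO
O_O_O_O_O_O_O_O
OOOOOOOOOOOOOOOO
O_______________O
OO______________OO
O_O_____________O_O
OOOO____________OOOO

Derivation:
r0=0: O
r1=1: OO
r2=10: O_O
r3=11: OOOO
r4=100: O___O
r5=101: OO__OO
r6=110: O_O_O_O
r7=111: OOOOOOOO
r8=1000: O_______O
r9=1001: OO______OO
r10=1010: O_O_____O_O
r11=1011: OOOO____OOOO
r12=1100: O___O___O___O
r13=1101: OO__OO__OO__OO
r14=1110: O_O_O_O_O_O_O_O
r15=1111: OOOOOOOOOOOOOOOO
r16=10000: O_______________O
r17=10001: OO______________OO
r18=10010: O_O_____________O_O
r19=10011: OOOO____________OOOO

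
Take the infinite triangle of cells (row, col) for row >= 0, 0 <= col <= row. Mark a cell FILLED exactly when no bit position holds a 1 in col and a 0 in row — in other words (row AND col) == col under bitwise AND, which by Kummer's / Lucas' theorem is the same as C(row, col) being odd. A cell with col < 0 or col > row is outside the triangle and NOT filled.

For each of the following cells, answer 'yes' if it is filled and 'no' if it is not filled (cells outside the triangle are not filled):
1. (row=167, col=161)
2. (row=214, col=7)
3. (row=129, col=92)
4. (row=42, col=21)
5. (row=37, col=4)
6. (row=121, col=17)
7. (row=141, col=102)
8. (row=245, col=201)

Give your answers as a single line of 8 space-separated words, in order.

(167,161): row=0b10100111, col=0b10100001, row AND col = 0b10100001 = 161; 161 == 161 -> filled
(214,7): row=0b11010110, col=0b111, row AND col = 0b110 = 6; 6 != 7 -> empty
(129,92): row=0b10000001, col=0b1011100, row AND col = 0b0 = 0; 0 != 92 -> empty
(42,21): row=0b101010, col=0b10101, row AND col = 0b0 = 0; 0 != 21 -> empty
(37,4): row=0b100101, col=0b100, row AND col = 0b100 = 4; 4 == 4 -> filled
(121,17): row=0b1111001, col=0b10001, row AND col = 0b10001 = 17; 17 == 17 -> filled
(141,102): row=0b10001101, col=0b1100110, row AND col = 0b100 = 4; 4 != 102 -> empty
(245,201): row=0b11110101, col=0b11001001, row AND col = 0b11000001 = 193; 193 != 201 -> empty

Answer: yes no no no yes yes no no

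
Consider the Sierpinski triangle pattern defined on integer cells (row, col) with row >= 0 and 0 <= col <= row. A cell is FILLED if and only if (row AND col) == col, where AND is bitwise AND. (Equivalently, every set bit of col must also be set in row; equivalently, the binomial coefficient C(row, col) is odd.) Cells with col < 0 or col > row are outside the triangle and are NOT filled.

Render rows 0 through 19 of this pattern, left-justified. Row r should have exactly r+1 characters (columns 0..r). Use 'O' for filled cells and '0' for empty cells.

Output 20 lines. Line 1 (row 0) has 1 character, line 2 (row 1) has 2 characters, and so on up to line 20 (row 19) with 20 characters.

r0=0: O
r1=1: OO
r2=10: O0O
r3=11: OOOO
r4=100: O000O
r5=101: OO00OO
r6=110: O0O0O0O
r7=111: OOOOOOOO
r8=1000: O0000000O
r9=1001: OO000000OO
r10=1010: O0O00000O0O
r11=1011: OOOO0000OOOO
r12=1100: O000O000O000O
r13=1101: OO00OO00OO00OO
r14=1110: O0O0O0O0O0O0O0O
r15=1111: OOOOOOOOOOOOOOOO
r16=10000: O000000000000000O
r17=10001: OO00000000000000OO
r18=10010: O0O0000000000000O0O
r19=10011: OOOO000000000000OOOO

Answer: O
OO
O0O
OOOO
O000O
OO00OO
O0O0O0O
OOOOOOOO
O0000000O
OO000000OO
O0O00000O0O
OOOO0000OOOO
O000O000O000O
OO00OO00OO00OO
O0O0O0O0O0O0O0O
OOOOOOOOOOOOOOOO
O000000000000000O
OO00000000000000OO
O0O0000000000000O0O
OOOO000000000000OOOO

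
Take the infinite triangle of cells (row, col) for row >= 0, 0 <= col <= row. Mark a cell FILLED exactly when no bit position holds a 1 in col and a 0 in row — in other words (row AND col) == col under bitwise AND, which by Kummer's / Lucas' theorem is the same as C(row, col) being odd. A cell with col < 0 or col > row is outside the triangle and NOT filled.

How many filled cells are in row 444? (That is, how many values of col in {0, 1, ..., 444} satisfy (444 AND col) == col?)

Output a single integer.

444 in binary = 110111100
popcount(444) = number of 1-bits in 110111100 = 6
A col c satisfies (444 AND c) == c iff every set bit of c is also set in 444; each of the 6 set bits of 444 can independently be on or off in c.
count = 2^6 = 64

Answer: 64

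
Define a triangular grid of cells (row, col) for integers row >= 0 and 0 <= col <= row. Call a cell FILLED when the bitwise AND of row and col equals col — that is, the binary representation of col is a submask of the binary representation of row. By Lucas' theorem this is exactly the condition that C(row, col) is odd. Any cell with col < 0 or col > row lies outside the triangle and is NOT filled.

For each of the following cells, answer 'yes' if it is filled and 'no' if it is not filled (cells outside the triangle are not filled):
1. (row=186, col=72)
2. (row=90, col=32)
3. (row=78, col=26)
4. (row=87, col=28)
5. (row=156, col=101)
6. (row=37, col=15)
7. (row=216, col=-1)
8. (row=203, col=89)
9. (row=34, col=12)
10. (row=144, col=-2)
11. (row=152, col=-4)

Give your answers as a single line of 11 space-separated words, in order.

(186,72): row=0b10111010, col=0b1001000, row AND col = 0b1000 = 8; 8 != 72 -> empty
(90,32): row=0b1011010, col=0b100000, row AND col = 0b0 = 0; 0 != 32 -> empty
(78,26): row=0b1001110, col=0b11010, row AND col = 0b1010 = 10; 10 != 26 -> empty
(87,28): row=0b1010111, col=0b11100, row AND col = 0b10100 = 20; 20 != 28 -> empty
(156,101): row=0b10011100, col=0b1100101, row AND col = 0b100 = 4; 4 != 101 -> empty
(37,15): row=0b100101, col=0b1111, row AND col = 0b101 = 5; 5 != 15 -> empty
(216,-1): col outside [0, 216] -> not filled
(203,89): row=0b11001011, col=0b1011001, row AND col = 0b1001001 = 73; 73 != 89 -> empty
(34,12): row=0b100010, col=0b1100, row AND col = 0b0 = 0; 0 != 12 -> empty
(144,-2): col outside [0, 144] -> not filled
(152,-4): col outside [0, 152] -> not filled

Answer: no no no no no no no no no no no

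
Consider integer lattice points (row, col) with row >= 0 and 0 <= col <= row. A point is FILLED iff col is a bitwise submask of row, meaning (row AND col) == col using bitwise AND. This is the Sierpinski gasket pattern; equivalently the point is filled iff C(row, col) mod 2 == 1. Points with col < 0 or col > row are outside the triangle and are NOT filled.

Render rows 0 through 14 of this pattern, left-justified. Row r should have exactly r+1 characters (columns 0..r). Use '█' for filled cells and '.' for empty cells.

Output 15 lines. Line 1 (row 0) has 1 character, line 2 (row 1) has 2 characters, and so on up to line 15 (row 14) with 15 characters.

Answer: █
██
█.█
████
█...█
██..██
█.█.█.█
████████
█.......█
██......██
█.█.....█.█
████....████
█...█...█...█
██..██..██..██
█.█.█.█.█.█.█.█

Derivation:
r0=0: █
r1=1: ██
r2=10: █.█
r3=11: ████
r4=100: █...█
r5=101: ██..██
r6=110: █.█.█.█
r7=111: ████████
r8=1000: █.......█
r9=1001: ██......██
r10=1010: █.█.....█.█
r11=1011: ████....████
r12=1100: █...█...█...█
r13=1101: ██..██..██..██
r14=1110: █.█.█.█.█.█.█.█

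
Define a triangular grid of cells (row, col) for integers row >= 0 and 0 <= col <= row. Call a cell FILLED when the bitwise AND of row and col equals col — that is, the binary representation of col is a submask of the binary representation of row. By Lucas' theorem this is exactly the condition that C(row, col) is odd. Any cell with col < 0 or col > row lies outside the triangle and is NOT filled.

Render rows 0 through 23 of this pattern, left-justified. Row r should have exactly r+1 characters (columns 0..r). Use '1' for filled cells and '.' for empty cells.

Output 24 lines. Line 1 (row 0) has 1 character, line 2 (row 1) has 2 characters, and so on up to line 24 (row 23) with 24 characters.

Answer: 1
11
1.1
1111
1...1
11..11
1.1.1.1
11111111
1.......1
11......11
1.1.....1.1
1111....1111
1...1...1...1
11..11..11..11
1.1.1.1.1.1.1.1
1111111111111111
1...............1
11..............11
1.1.............1.1
1111............1111
1...1...........1...1
11..11..........11..11
1.1.1.1.........1.1.1.1
11111111........11111111

Derivation:
r0=0: 1
r1=1: 11
r2=10: 1.1
r3=11: 1111
r4=100: 1...1
r5=101: 11..11
r6=110: 1.1.1.1
r7=111: 11111111
r8=1000: 1.......1
r9=1001: 11......11
r10=1010: 1.1.....1.1
r11=1011: 1111....1111
r12=1100: 1...1...1...1
r13=1101: 11..11..11..11
r14=1110: 1.1.1.1.1.1.1.1
r15=1111: 1111111111111111
r16=10000: 1...............1
r17=10001: 11..............11
r18=10010: 1.1.............1.1
r19=10011: 1111............1111
r20=10100: 1...1...........1...1
r21=10101: 11..11..........11..11
r22=10110: 1.1.1.1.........1.1.1.1
r23=10111: 11111111........11111111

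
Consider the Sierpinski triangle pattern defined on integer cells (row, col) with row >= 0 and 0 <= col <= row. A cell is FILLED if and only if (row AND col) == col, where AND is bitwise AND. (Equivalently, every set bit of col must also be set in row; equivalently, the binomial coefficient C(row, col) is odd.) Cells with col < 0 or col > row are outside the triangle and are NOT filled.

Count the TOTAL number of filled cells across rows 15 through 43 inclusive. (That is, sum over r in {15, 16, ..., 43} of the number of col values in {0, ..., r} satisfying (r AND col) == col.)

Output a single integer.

r15=1111 pc4: +16 =16
r16=10000 pc1: +2 =18
r17=10001 pc2: +4 =22
r18=10010 pc2: +4 =26
r19=10011 pc3: +8 =34
r20=10100 pc2: +4 =38
r21=10101 pc3: +8 =46
r22=10110 pc3: +8 =54
r23=10111 pc4: +16 =70
r24=11000 pc2: +4 =74
r25=11001 pc3: +8 =82
r26=11010 pc3: +8 =90
r27=11011 pc4: +16 =106
r28=11100 pc3: +8 =114
r29=11101 pc4: +16 =130
r30=11110 pc4: +16 =146
r31=11111 pc5: +32 =178
r32=100000 pc1: +2 =180
r33=100001 pc2: +4 =184
r34=100010 pc2: +4 =188
r35=100011 pc3: +8 =196
r36=100100 pc2: +4 =200
r37=100101 pc3: +8 =208
r38=100110 pc3: +8 =216
r39=100111 pc4: +16 =232
r40=101000 pc2: +4 =236
r41=101001 pc3: +8 =244
r42=101010 pc3: +8 =252
r43=101011 pc4: +16 =268

Answer: 268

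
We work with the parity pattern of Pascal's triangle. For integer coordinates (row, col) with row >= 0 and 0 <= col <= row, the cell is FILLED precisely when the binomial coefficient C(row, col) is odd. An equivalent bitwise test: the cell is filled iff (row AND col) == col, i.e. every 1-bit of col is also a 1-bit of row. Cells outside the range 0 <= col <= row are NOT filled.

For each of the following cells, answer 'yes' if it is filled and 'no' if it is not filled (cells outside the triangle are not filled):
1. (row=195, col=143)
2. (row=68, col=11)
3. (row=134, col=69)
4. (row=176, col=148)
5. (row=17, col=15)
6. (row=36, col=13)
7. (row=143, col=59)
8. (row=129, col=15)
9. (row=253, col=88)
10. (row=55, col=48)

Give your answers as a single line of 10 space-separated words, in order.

(195,143): row=0b11000011, col=0b10001111, row AND col = 0b10000011 = 131; 131 != 143 -> empty
(68,11): row=0b1000100, col=0b1011, row AND col = 0b0 = 0; 0 != 11 -> empty
(134,69): row=0b10000110, col=0b1000101, row AND col = 0b100 = 4; 4 != 69 -> empty
(176,148): row=0b10110000, col=0b10010100, row AND col = 0b10010000 = 144; 144 != 148 -> empty
(17,15): row=0b10001, col=0b1111, row AND col = 0b1 = 1; 1 != 15 -> empty
(36,13): row=0b100100, col=0b1101, row AND col = 0b100 = 4; 4 != 13 -> empty
(143,59): row=0b10001111, col=0b111011, row AND col = 0b1011 = 11; 11 != 59 -> empty
(129,15): row=0b10000001, col=0b1111, row AND col = 0b1 = 1; 1 != 15 -> empty
(253,88): row=0b11111101, col=0b1011000, row AND col = 0b1011000 = 88; 88 == 88 -> filled
(55,48): row=0b110111, col=0b110000, row AND col = 0b110000 = 48; 48 == 48 -> filled

Answer: no no no no no no no no yes yes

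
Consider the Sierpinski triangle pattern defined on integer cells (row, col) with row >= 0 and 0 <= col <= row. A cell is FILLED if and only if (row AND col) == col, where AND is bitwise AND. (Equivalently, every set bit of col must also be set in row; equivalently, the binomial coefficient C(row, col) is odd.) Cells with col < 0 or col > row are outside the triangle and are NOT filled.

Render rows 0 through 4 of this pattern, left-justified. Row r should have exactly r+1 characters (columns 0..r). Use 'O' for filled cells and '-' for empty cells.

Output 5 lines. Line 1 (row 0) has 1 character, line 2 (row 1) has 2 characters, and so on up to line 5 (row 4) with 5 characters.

Answer: O
OO
O-O
OOOO
O---O

Derivation:
r0=0: O
r1=1: OO
r2=10: O-O
r3=11: OOOO
r4=100: O---O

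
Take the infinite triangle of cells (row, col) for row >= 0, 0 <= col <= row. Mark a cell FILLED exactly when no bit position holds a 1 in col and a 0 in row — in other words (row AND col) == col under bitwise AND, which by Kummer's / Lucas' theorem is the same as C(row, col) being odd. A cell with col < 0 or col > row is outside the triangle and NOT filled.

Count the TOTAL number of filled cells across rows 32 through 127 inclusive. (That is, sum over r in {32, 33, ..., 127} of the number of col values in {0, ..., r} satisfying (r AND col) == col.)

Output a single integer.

Answer: 1944

Derivation:
r32=100000 pc1: +2 =2
r33=100001 pc2: +4 =6
r34=100010 pc2: +4 =10
r35=100011 pc3: +8 =18
r36=100100 pc2: +4 =22
r37=100101 pc3: +8 =30
r38=100110 pc3: +8 =38
r39=100111 pc4: +16 =54
r40=101000 pc2: +4 =58
r41=101001 pc3: +8 =66
r42=101010 pc3: +8 =74
r43=101011 pc4: +16 =90
r44=101100 pc3: +8 =98
r45=101101 pc4: +16 =114
r46=101110 pc4: +16 =130
r47=101111 pc5: +32 =162
r48=110000 pc2: +4 =166
r49=110001 pc3: +8 =174
r50=110010 pc3: +8 =182
r51=110011 pc4: +16 =198
r52=110100 pc3: +8 =206
r53=110101 pc4: +16 =222
r54=110110 pc4: +16 =238
r55=110111 pc5: +32 =270
r56=111000 pc3: +8 =278
r57=111001 pc4: +16 =294
r58=111010 pc4: +16 =310
r59=111011 pc5: +32 =342
r60=111100 pc4: +16 =358
r61=111101 pc5: +32 =390
r62=111110 pc5: +32 =422
r63=111111 pc6: +64 =486
r64=1000000 pc1: +2 =488
r65=1000001 pc2: +4 =492
r66=1000010 pc2: +4 =496
r67=1000011 pc3: +8 =504
r68=1000100 pc2: +4 =508
r69=1000101 pc3: +8 =516
r70=1000110 pc3: +8 =524
r71=1000111 pc4: +16 =540
r72=1001000 pc2: +4 =544
r73=1001001 pc3: +8 =552
r74=1001010 pc3: +8 =560
r75=1001011 pc4: +16 =576
r76=1001100 pc3: +8 =584
r77=1001101 pc4: +16 =600
r78=1001110 pc4: +16 =616
r79=1001111 pc5: +32 =648
r80=1010000 pc2: +4 =652
r81=1010001 pc3: +8 =660
r82=1010010 pc3: +8 =668
r83=1010011 pc4: +16 =684
r84=1010100 pc3: +8 =692
r85=1010101 pc4: +16 =708
r86=1010110 pc4: +16 =724
r87=1010111 pc5: +32 =756
r88=1011000 pc3: +8 =764
r89=1011001 pc4: +16 =780
r90=1011010 pc4: +16 =796
r91=1011011 pc5: +32 =828
r92=1011100 pc4: +16 =844
r93=1011101 pc5: +32 =876
r94=1011110 pc5: +32 =908
r95=1011111 pc6: +64 =972
r96=1100000 pc2: +4 =976
r97=1100001 pc3: +8 =984
r98=1100010 pc3: +8 =992
r99=1100011 pc4: +16 =1008
r100=1100100 pc3: +8 =1016
r101=1100101 pc4: +16 =1032
r102=1100110 pc4: +16 =1048
r103=1100111 pc5: +32 =1080
r104=1101000 pc3: +8 =1088
r105=1101001 pc4: +16 =1104
r106=1101010 pc4: +16 =1120
r107=1101011 pc5: +32 =1152
r108=1101100 pc4: +16 =1168
r109=1101101 pc5: +32 =1200
r110=1101110 pc5: +32 =1232
r111=1101111 pc6: +64 =1296
r112=1110000 pc3: +8 =1304
r113=1110001 pc4: +16 =1320
r114=1110010 pc4: +16 =1336
r115=1110011 pc5: +32 =1368
r116=1110100 pc4: +16 =1384
r117=1110101 pc5: +32 =1416
r118=1110110 pc5: +32 =1448
r119=1110111 pc6: +64 =1512
r120=1111000 pc4: +16 =1528
r121=1111001 pc5: +32 =1560
r122=1111010 pc5: +32 =1592
r123=1111011 pc6: +64 =1656
r124=1111100 pc5: +32 =1688
r125=1111101 pc6: +64 =1752
r126=1111110 pc6: +64 =1816
r127=1111111 pc7: +128 =1944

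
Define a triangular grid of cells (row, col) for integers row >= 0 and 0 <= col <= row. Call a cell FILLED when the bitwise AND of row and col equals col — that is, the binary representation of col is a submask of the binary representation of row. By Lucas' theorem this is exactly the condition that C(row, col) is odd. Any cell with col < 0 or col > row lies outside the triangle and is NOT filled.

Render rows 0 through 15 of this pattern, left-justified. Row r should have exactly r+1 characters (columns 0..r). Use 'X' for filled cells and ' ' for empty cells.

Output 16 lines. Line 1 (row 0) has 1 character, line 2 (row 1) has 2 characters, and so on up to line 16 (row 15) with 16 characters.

Answer: X
XX
X X
XXXX
X   X
XX  XX
X X X X
XXXXXXXX
X       X
XX      XX
X X     X X
XXXX    XXXX
X   X   X   X
XX  XX  XX  XX
X X X X X X X X
XXXXXXXXXXXXXXXX

Derivation:
r0=0: X
r1=1: XX
r2=10: X X
r3=11: XXXX
r4=100: X   X
r5=101: XX  XX
r6=110: X X X X
r7=111: XXXXXXXX
r8=1000: X       X
r9=1001: XX      XX
r10=1010: X X     X X
r11=1011: XXXX    XXXX
r12=1100: X   X   X   X
r13=1101: XX  XX  XX  XX
r14=1110: X X X X X X X X
r15=1111: XXXXXXXXXXXXXXXX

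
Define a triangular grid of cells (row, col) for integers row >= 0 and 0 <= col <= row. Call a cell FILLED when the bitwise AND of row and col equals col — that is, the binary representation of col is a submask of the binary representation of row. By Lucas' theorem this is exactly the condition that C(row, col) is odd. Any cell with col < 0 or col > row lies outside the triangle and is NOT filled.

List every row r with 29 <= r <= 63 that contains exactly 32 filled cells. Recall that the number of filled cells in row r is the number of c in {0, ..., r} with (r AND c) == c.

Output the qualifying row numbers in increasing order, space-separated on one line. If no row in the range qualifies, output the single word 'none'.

Row r has 2^popcount(r) filled cells, so we need popcount(r) = log2(32) = 5.
Scan r = 29..63 and keep those with exactly 5 one-bits:
r=29=11101 popcount=4 -> skip
r=30=11110 popcount=4 -> skip
r=31=11111 popcount=5 -> KEEP
r=32=100000 popcount=1 -> skip
r=33=100001 popcount=2 -> skip
r=34=100010 popcount=2 -> skip
r=35=100011 popcount=3 -> skip
r=36=100100 popcount=2 -> skip
r=37=100101 popcount=3 -> skip
r=38=100110 popcount=3 -> skip
r=39=100111 popcount=4 -> skip
r=40=101000 popcount=2 -> skip
r=41=101001 popcount=3 -> skip
r=42=101010 popcount=3 -> skip
r=43=101011 popcount=4 -> skip
r=44=101100 popcount=3 -> skip
r=45=101101 popcount=4 -> skip
r=46=101110 popcount=4 -> skip
r=47=101111 popcount=5 -> KEEP
r=48=110000 popcount=2 -> skip
r=49=110001 popcount=3 -> skip
r=50=110010 popcount=3 -> skip
r=51=110011 popcount=4 -> skip
r=52=110100 popcount=3 -> skip
r=53=110101 popcount=4 -> skip
r=54=110110 popcount=4 -> skip
r=55=110111 popcount=5 -> KEEP
r=56=111000 popcount=3 -> skip
r=57=111001 popcount=4 -> skip
r=58=111010 popcount=4 -> skip
r=59=111011 popcount=5 -> KEEP
r=60=111100 popcount=4 -> skip
r=61=111101 popcount=5 -> KEEP
r=62=111110 popcount=5 -> KEEP
r=63=111111 popcount=6 -> skip
Kept rows: 31 47 55 59 61 62

Answer: 31 47 55 59 61 62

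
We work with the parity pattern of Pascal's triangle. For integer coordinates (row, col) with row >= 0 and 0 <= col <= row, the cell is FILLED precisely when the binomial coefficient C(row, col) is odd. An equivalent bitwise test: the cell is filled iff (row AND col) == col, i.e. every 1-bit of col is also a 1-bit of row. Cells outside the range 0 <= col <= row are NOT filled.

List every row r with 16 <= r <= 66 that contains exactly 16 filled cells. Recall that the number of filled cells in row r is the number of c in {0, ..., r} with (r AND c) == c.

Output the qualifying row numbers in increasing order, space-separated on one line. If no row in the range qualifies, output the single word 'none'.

Answer: 23 27 29 30 39 43 45 46 51 53 54 57 58 60

Derivation:
Row r has 2^popcount(r) filled cells, so we need popcount(r) = log2(16) = 4.
Scan r = 16..66 and keep those with exactly 4 one-bits:
r=16=10000 popcount=1 -> skip
r=17=10001 popcount=2 -> skip
r=18=10010 popcount=2 -> skip
r=19=10011 popcount=3 -> skip
r=20=10100 popcount=2 -> skip
r=21=10101 popcount=3 -> skip
r=22=10110 popcount=3 -> skip
r=23=10111 popcount=4 -> KEEP
r=24=11000 popcount=2 -> skip
r=25=11001 popcount=3 -> skip
r=26=11010 popcount=3 -> skip
r=27=11011 popcount=4 -> KEEP
r=28=11100 popcount=3 -> skip
r=29=11101 popcount=4 -> KEEP
r=30=11110 popcount=4 -> KEEP
r=31=11111 popcount=5 -> skip
r=32=100000 popcount=1 -> skip
r=33=100001 popcount=2 -> skip
r=34=100010 popcount=2 -> skip
r=35=100011 popcount=3 -> skip
r=36=100100 popcount=2 -> skip
r=37=100101 popcount=3 -> skip
r=38=100110 popcount=3 -> skip
r=39=100111 popcount=4 -> KEEP
r=40=101000 popcount=2 -> skip
r=41=101001 popcount=3 -> skip
r=42=101010 popcount=3 -> skip
r=43=101011 popcount=4 -> KEEP
r=44=101100 popcount=3 -> skip
r=45=101101 popcount=4 -> KEEP
r=46=101110 popcount=4 -> KEEP
r=47=101111 popcount=5 -> skip
r=48=110000 popcount=2 -> skip
r=49=110001 popcount=3 -> skip
r=50=110010 popcount=3 -> skip
r=51=110011 popcount=4 -> KEEP
r=52=110100 popcount=3 -> skip
r=53=110101 popcount=4 -> KEEP
r=54=110110 popcount=4 -> KEEP
r=55=110111 popcount=5 -> skip
r=56=111000 popcount=3 -> skip
r=57=111001 popcount=4 -> KEEP
r=58=111010 popcount=4 -> KEEP
r=59=111011 popcount=5 -> skip
r=60=111100 popcount=4 -> KEEP
r=61=111101 popcount=5 -> skip
r=62=111110 popcount=5 -> skip
r=63=111111 popcount=6 -> skip
r=64=1000000 popcount=1 -> skip
r=65=1000001 popcount=2 -> skip
r=66=1000010 popcount=2 -> skip
Kept rows: 23 27 29 30 39 43 45 46 51 53 54 57 58 60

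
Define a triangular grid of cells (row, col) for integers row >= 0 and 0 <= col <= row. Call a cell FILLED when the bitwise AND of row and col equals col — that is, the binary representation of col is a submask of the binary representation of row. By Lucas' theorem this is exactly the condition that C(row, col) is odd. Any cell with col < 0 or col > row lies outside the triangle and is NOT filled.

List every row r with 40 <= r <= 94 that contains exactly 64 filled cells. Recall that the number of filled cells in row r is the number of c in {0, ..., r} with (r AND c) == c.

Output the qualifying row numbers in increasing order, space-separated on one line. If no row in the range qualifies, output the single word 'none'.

Row r has 2^popcount(r) filled cells, so we need popcount(r) = log2(64) = 6.
Scan r = 40..94 and keep those with exactly 6 one-bits:
r=40=101000 popcount=2 -> skip
r=41=101001 popcount=3 -> skip
r=42=101010 popcount=3 -> skip
r=43=101011 popcount=4 -> skip
r=44=101100 popcount=3 -> skip
r=45=101101 popcount=4 -> skip
r=46=101110 popcount=4 -> skip
r=47=101111 popcount=5 -> skip
r=48=110000 popcount=2 -> skip
r=49=110001 popcount=3 -> skip
r=50=110010 popcount=3 -> skip
r=51=110011 popcount=4 -> skip
r=52=110100 popcount=3 -> skip
r=53=110101 popcount=4 -> skip
r=54=110110 popcount=4 -> skip
r=55=110111 popcount=5 -> skip
r=56=111000 popcount=3 -> skip
r=57=111001 popcount=4 -> skip
r=58=111010 popcount=4 -> skip
r=59=111011 popcount=5 -> skip
r=60=111100 popcount=4 -> skip
r=61=111101 popcount=5 -> skip
r=62=111110 popcount=5 -> skip
r=63=111111 popcount=6 -> KEEP
r=64=1000000 popcount=1 -> skip
r=65=1000001 popcount=2 -> skip
r=66=1000010 popcount=2 -> skip
r=67=1000011 popcount=3 -> skip
r=68=1000100 popcount=2 -> skip
r=69=1000101 popcount=3 -> skip
r=70=1000110 popcount=3 -> skip
r=71=1000111 popcount=4 -> skip
r=72=1001000 popcount=2 -> skip
r=73=1001001 popcount=3 -> skip
r=74=1001010 popcount=3 -> skip
r=75=1001011 popcount=4 -> skip
r=76=1001100 popcount=3 -> skip
r=77=1001101 popcount=4 -> skip
r=78=1001110 popcount=4 -> skip
r=79=1001111 popcount=5 -> skip
r=80=1010000 popcount=2 -> skip
r=81=1010001 popcount=3 -> skip
r=82=1010010 popcount=3 -> skip
r=83=1010011 popcount=4 -> skip
r=84=1010100 popcount=3 -> skip
r=85=1010101 popcount=4 -> skip
r=86=1010110 popcount=4 -> skip
r=87=1010111 popcount=5 -> skip
r=88=1011000 popcount=3 -> skip
r=89=1011001 popcount=4 -> skip
r=90=1011010 popcount=4 -> skip
r=91=1011011 popcount=5 -> skip
r=92=1011100 popcount=4 -> skip
r=93=1011101 popcount=5 -> skip
r=94=1011110 popcount=5 -> skip
Kept rows: 63

Answer: 63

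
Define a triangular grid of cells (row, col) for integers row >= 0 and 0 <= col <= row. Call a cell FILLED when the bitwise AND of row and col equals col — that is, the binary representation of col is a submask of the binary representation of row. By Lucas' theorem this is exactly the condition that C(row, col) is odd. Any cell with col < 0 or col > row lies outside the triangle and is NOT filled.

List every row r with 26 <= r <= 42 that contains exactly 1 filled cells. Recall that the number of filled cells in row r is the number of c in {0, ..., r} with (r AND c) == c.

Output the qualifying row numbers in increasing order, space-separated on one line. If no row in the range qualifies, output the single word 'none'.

Answer: none

Derivation:
Row r has 2^popcount(r) filled cells, so we need popcount(r) = log2(1) = 0.
Scan r = 26..42 and keep those with exactly 0 one-bits:
r=26=11010 popcount=3 -> skip
r=27=11011 popcount=4 -> skip
r=28=11100 popcount=3 -> skip
r=29=11101 popcount=4 -> skip
r=30=11110 popcount=4 -> skip
r=31=11111 popcount=5 -> skip
r=32=100000 popcount=1 -> skip
r=33=100001 popcount=2 -> skip
r=34=100010 popcount=2 -> skip
r=35=100011 popcount=3 -> skip
r=36=100100 popcount=2 -> skip
r=37=100101 popcount=3 -> skip
r=38=100110 popcount=3 -> skip
r=39=100111 popcount=4 -> skip
r=40=101000 popcount=2 -> skip
r=41=101001 popcount=3 -> skip
r=42=101010 popcount=3 -> skip
Kept rows: none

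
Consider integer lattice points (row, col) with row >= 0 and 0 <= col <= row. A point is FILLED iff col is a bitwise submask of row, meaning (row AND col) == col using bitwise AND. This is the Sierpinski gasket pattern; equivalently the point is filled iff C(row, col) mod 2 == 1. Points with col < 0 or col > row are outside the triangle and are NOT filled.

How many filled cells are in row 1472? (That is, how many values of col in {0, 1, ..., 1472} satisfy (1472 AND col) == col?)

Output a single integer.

1472 in binary = 10111000000
popcount(1472) = number of 1-bits in 10111000000 = 4
A col c satisfies (1472 AND c) == c iff every set bit of c is also set in 1472; each of the 4 set bits of 1472 can independently be on or off in c.
count = 2^4 = 16

Answer: 16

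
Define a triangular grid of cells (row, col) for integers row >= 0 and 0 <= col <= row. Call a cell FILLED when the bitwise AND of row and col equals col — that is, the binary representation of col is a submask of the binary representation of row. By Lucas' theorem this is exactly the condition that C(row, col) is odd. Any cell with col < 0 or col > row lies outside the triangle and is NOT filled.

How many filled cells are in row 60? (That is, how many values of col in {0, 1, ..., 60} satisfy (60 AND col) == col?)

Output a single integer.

Answer: 16

Derivation:
60 in binary = 111100
popcount(60) = number of 1-bits in 111100 = 4
A col c satisfies (60 AND c) == c iff every set bit of c is also set in 60; each of the 4 set bits of 60 can independently be on or off in c.
count = 2^4 = 16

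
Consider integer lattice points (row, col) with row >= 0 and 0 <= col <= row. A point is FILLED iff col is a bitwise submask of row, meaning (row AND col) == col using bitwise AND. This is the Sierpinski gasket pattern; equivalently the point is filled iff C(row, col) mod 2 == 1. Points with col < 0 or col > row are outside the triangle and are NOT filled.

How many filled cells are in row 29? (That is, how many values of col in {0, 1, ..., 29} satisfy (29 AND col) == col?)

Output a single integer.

29 in binary = 11101
popcount(29) = number of 1-bits in 11101 = 4
A col c satisfies (29 AND c) == c iff every set bit of c is also set in 29; each of the 4 set bits of 29 can independently be on or off in c.
count = 2^4 = 16

Answer: 16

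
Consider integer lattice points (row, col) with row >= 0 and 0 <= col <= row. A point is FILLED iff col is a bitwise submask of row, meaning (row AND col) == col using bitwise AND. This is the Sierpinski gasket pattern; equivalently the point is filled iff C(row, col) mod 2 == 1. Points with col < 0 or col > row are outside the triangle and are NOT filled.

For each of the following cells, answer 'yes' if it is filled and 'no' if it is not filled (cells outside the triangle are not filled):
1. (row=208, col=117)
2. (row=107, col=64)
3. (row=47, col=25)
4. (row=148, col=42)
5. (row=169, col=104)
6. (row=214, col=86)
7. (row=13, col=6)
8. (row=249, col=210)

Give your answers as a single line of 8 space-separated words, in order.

Answer: no yes no no no yes no no

Derivation:
(208,117): row=0b11010000, col=0b1110101, row AND col = 0b1010000 = 80; 80 != 117 -> empty
(107,64): row=0b1101011, col=0b1000000, row AND col = 0b1000000 = 64; 64 == 64 -> filled
(47,25): row=0b101111, col=0b11001, row AND col = 0b1001 = 9; 9 != 25 -> empty
(148,42): row=0b10010100, col=0b101010, row AND col = 0b0 = 0; 0 != 42 -> empty
(169,104): row=0b10101001, col=0b1101000, row AND col = 0b101000 = 40; 40 != 104 -> empty
(214,86): row=0b11010110, col=0b1010110, row AND col = 0b1010110 = 86; 86 == 86 -> filled
(13,6): row=0b1101, col=0b110, row AND col = 0b100 = 4; 4 != 6 -> empty
(249,210): row=0b11111001, col=0b11010010, row AND col = 0b11010000 = 208; 208 != 210 -> empty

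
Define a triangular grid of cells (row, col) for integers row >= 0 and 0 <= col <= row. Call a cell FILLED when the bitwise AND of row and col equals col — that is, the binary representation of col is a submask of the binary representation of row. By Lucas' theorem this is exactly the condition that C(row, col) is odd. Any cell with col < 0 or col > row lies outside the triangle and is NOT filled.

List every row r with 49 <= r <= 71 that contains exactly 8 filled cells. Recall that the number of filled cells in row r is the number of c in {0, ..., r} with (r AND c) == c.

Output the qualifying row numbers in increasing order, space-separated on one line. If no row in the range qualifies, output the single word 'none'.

Row r has 2^popcount(r) filled cells, so we need popcount(r) = log2(8) = 3.
Scan r = 49..71 and keep those with exactly 3 one-bits:
r=49=110001 popcount=3 -> KEEP
r=50=110010 popcount=3 -> KEEP
r=51=110011 popcount=4 -> skip
r=52=110100 popcount=3 -> KEEP
r=53=110101 popcount=4 -> skip
r=54=110110 popcount=4 -> skip
r=55=110111 popcount=5 -> skip
r=56=111000 popcount=3 -> KEEP
r=57=111001 popcount=4 -> skip
r=58=111010 popcount=4 -> skip
r=59=111011 popcount=5 -> skip
r=60=111100 popcount=4 -> skip
r=61=111101 popcount=5 -> skip
r=62=111110 popcount=5 -> skip
r=63=111111 popcount=6 -> skip
r=64=1000000 popcount=1 -> skip
r=65=1000001 popcount=2 -> skip
r=66=1000010 popcount=2 -> skip
r=67=1000011 popcount=3 -> KEEP
r=68=1000100 popcount=2 -> skip
r=69=1000101 popcount=3 -> KEEP
r=70=1000110 popcount=3 -> KEEP
r=71=1000111 popcount=4 -> skip
Kept rows: 49 50 52 56 67 69 70

Answer: 49 50 52 56 67 69 70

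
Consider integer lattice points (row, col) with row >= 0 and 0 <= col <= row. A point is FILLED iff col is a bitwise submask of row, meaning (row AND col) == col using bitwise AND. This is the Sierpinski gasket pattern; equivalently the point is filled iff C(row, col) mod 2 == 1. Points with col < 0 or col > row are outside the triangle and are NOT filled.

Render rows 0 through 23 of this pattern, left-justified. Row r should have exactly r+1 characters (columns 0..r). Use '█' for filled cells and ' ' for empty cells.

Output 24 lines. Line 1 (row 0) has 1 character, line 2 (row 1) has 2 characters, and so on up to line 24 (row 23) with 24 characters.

r0=0: █
r1=1: ██
r2=10: █ █
r3=11: ████
r4=100: █   █
r5=101: ██  ██
r6=110: █ █ █ █
r7=111: ████████
r8=1000: █       █
r9=1001: ██      ██
r10=1010: █ █     █ █
r11=1011: ████    ████
r12=1100: █   █   █   █
r13=1101: ██  ██  ██  ██
r14=1110: █ █ █ █ █ █ █ █
r15=1111: ████████████████
r16=10000: █               █
r17=10001: ██              ██
r18=10010: █ █             █ █
r19=10011: ████            ████
r20=10100: █   █           █   █
r21=10101: ██  ██          ██  ██
r22=10110: █ █ █ █         █ █ █ █
r23=10111: ████████        ████████

Answer: █
██
█ █
████
█   █
██  ██
█ █ █ █
████████
█       █
██      ██
█ █     █ █
████    ████
█   █   █   █
██  ██  ██  ██
█ █ █ █ █ █ █ █
████████████████
█               █
██              ██
█ █             █ █
████            ████
█   █           █   █
██  ██          ██  ██
█ █ █ █         █ █ █ █
████████        ████████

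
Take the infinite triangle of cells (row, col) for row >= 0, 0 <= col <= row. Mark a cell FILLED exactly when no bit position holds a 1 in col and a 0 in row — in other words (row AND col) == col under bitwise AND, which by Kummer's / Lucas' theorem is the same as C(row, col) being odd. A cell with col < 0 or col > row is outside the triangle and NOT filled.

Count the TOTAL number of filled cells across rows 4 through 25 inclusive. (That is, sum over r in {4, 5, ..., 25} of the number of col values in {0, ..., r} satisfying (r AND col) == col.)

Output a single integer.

r4=100 pc1: +2 =2
r5=101 pc2: +4 =6
r6=110 pc2: +4 =10
r7=111 pc3: +8 =18
r8=1000 pc1: +2 =20
r9=1001 pc2: +4 =24
r10=1010 pc2: +4 =28
r11=1011 pc3: +8 =36
r12=1100 pc2: +4 =40
r13=1101 pc3: +8 =48
r14=1110 pc3: +8 =56
r15=1111 pc4: +16 =72
r16=10000 pc1: +2 =74
r17=10001 pc2: +4 =78
r18=10010 pc2: +4 =82
r19=10011 pc3: +8 =90
r20=10100 pc2: +4 =94
r21=10101 pc3: +8 =102
r22=10110 pc3: +8 =110
r23=10111 pc4: +16 =126
r24=11000 pc2: +4 =130
r25=11001 pc3: +8 =138

Answer: 138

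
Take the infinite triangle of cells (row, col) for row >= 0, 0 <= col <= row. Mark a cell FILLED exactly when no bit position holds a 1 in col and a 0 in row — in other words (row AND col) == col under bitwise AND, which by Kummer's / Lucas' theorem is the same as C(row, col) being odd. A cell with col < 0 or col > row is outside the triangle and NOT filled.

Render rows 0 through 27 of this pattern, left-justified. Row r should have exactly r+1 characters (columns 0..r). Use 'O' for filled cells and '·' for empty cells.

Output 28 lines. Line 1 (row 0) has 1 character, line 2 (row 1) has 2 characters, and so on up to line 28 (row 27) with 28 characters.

r0=0: O
r1=1: OO
r2=10: O·O
r3=11: OOOO
r4=100: O···O
r5=101: OO··OO
r6=110: O·O·O·O
r7=111: OOOOOOOO
r8=1000: O·······O
r9=1001: OO······OO
r10=1010: O·O·····O·O
r11=1011: OOOO····OOOO
r12=1100: O···O···O···O
r13=1101: OO··OO··OO··OO
r14=1110: O·O·O·O·O·O·O·O
r15=1111: OOOOOOOOOOOOOOOO
r16=10000: O···············O
r17=10001: OO··············OO
r18=10010: O·O·············O·O
r19=10011: OOOO············OOOO
r20=10100: O···O···········O···O
r21=10101: OO··OO··········OO··OO
r22=10110: O·O·O·O·········O·O·O·O
r23=10111: OOOOOOOO········OOOOOOOO
r24=11000: O·······O·······O·······O
r25=11001: OO······OO······OO······OO
r26=11010: O·O·····O·O·····O·O·····O·O
r27=11011: OOOO····OOOO····OOOO····OOOO

Answer: O
OO
O·O
OOOO
O···O
OO··OO
O·O·O·O
OOOOOOOO
O·······O
OO······OO
O·O·····O·O
OOOO····OOOO
O···O···O···O
OO··OO··OO··OO
O·O·O·O·O·O·O·O
OOOOOOOOOOOOOOOO
O···············O
OO··············OO
O·O·············O·O
OOOO············OOOO
O···O···········O···O
OO··OO··········OO··OO
O·O·O·O·········O·O·O·O
OOOOOOOO········OOOOOOOO
O·······O·······O·······O
OO······OO······OO······OO
O·O·····O·O·····O·O·····O·O
OOOO····OOOO····OOOO····OOOO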